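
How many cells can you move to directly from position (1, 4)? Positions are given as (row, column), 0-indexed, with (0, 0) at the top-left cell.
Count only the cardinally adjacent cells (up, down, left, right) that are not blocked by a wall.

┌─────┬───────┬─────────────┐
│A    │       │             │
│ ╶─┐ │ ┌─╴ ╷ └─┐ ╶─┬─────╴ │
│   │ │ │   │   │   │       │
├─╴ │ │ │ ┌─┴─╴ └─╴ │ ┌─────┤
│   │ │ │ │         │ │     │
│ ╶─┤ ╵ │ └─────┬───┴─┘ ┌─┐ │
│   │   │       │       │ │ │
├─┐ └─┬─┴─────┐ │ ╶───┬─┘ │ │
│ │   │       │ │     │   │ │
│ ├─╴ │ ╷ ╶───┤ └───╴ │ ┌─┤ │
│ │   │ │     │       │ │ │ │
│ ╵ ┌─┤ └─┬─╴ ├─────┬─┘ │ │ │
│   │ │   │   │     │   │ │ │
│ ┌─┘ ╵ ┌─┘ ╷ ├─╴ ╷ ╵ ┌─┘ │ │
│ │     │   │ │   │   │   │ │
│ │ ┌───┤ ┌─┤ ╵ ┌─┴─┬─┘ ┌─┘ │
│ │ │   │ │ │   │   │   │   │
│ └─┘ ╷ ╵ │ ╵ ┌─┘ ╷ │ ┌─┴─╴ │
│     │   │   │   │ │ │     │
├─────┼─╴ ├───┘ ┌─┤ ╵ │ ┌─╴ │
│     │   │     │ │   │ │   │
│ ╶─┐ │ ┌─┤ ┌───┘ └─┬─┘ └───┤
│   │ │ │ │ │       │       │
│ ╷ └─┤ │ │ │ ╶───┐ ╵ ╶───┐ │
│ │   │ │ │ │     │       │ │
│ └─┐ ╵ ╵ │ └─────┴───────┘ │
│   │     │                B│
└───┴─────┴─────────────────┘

Checking passable neighbors of (1, 4):
Neighbors: (2, 4), (1, 5)
Count: 2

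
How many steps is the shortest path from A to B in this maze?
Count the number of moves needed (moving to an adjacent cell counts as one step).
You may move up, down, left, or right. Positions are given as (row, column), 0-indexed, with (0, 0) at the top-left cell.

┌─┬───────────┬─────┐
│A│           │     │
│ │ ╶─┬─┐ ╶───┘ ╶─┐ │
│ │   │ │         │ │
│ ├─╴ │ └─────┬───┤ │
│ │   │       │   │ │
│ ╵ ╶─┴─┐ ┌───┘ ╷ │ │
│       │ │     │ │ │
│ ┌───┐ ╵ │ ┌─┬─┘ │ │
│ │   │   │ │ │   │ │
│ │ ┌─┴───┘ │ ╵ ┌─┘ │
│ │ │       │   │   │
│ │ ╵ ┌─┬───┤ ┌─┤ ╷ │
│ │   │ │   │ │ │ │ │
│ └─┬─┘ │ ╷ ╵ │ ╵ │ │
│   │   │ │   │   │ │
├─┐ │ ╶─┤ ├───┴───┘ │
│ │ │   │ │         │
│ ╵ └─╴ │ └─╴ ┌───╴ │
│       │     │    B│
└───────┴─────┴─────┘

Using BFS to find shortest path:
Start: (0, 0), End: (9, 9)
Path found:
(0,0) → (1,0) → (2,0) → (3,0) → (3,1) → (2,1) → (2,2) → (1,2) → (1,1) → (0,1) → (0,2) → (0,3) → (0,4) → (1,4) → (1,5) → (1,6) → (1,7) → (0,7) → (0,8) → (0,9) → (1,9) → (2,9) → (3,9) → (4,9) → (5,9) → (6,9) → (7,9) → (8,9) → (9,9)
Number of steps: 28

Solution:

┌─┬───────────┬─────┐
│A│↱ → → ↓    │↱ → ↓│
│ │ ╶─┬─┐ ╶───┘ ╶─┐ │
│↓│↑ ↰│ │↳ → → ↑  │↓│
│ ├─╴ │ └─────┬───┤ │
│↓│↱ ↑│       │   │↓│
│ ╵ ╶─┴─┐ ┌───┘ ╷ │ │
│↳ ↑    │ │     │ │↓│
│ ┌───┐ ╵ │ ┌─┬─┘ │ │
│ │   │   │ │ │   │↓│
│ │ ┌─┴───┘ │ ╵ ┌─┘ │
│ │ │       │   │  ↓│
│ │ ╵ ┌─┬───┤ ┌─┤ ╷ │
│ │   │ │   │ │ │ │↓│
│ └─┬─┘ │ ╷ ╵ │ ╵ │ │
│   │   │ │   │   │↓│
├─┐ │ ╶─┤ ├───┴───┘ │
│ │ │   │ │        ↓│
│ ╵ └─╴ │ └─╴ ┌───╴ │
│       │     │    B│
└───────┴─────┴─────┘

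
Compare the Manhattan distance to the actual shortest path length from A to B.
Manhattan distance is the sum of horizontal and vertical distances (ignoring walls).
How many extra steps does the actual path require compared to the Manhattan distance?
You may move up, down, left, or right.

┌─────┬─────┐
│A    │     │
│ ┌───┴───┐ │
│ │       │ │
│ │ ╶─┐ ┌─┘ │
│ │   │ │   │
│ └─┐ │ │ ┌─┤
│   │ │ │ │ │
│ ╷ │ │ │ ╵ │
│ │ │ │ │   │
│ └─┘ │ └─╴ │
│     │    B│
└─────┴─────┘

Manhattan distance: |5 - 0| + |5 - 0| = 10
Actual path length: 20
Extra steps: 20 - 10 = 10

Solution:

┌─────┬─────┐
│A    │     │
│ ┌───┴───┐ │
│↓│↱ → ↓  │ │
│ │ ╶─┐ ┌─┘ │
│↓│↑ ↰│↓│   │
│ └─┐ │ │ ┌─┤
│↓  │↑│↓│ │ │
│ ╷ │ │ │ ╵ │
│↓│ │↑│↓│   │
│ └─┘ │ └─╴ │
│↳ → ↑│↳ → B│
└─────┴─────┘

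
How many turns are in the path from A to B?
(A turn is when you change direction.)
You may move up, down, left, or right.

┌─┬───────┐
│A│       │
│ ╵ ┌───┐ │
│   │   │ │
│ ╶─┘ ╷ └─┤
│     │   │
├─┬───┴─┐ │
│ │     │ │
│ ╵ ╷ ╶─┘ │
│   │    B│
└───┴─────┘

Directions: down, down, right, right, up, right, down, right, down, down
Number of turns: 6

Solution:

┌─┬───────┐
│A│       │
│ ╵ ┌───┐ │
│↓  │↱ ↓│ │
│ ╶─┘ ╷ └─┤
│↳ → ↑│↳ ↓│
├─┬───┴─┐ │
│ │     │↓│
│ ╵ ╷ ╶─┘ │
│   │    B│
└───┴─────┘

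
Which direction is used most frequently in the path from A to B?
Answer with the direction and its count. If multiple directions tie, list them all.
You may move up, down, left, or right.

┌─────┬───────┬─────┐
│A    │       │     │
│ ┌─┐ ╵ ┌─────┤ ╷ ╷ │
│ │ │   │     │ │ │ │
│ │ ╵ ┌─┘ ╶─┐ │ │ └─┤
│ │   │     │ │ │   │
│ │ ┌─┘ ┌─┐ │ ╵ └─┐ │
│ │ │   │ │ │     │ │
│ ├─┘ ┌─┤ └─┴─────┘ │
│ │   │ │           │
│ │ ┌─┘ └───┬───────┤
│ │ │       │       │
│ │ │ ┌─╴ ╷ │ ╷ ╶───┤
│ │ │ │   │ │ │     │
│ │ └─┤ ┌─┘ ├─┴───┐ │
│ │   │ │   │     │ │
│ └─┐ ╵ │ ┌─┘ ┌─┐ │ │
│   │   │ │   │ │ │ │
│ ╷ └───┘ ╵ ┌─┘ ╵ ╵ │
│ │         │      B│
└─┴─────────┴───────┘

Directions: down, down, down, down, down, down, down, down, right, down, right, right, right, right, up, right, up, right, right, down, down, right
Counts: {'down': 11, 'right': 9, 'up': 2}
Most common: down (11 times)

Solution:

┌─────┬───────┬─────┐
│A    │       │     │
│ ┌─┐ ╵ ┌─────┤ ╷ ╷ │
│↓│ │   │     │ │ │ │
│ │ ╵ ┌─┘ ╶─┐ │ │ └─┤
│↓│   │     │ │ │   │
│ │ ┌─┘ ┌─┐ │ ╵ └─┐ │
│↓│ │   │ │ │     │ │
│ ├─┘ ┌─┤ └─┴─────┘ │
│↓│   │ │           │
│ │ ┌─┘ └───┬───────┤
│↓│ │       │       │
│ │ │ ┌─╴ ╷ │ ╷ ╶───┤
│↓│ │ │   │ │ │     │
│ │ └─┤ ┌─┘ ├─┴───┐ │
│↓│   │ │   │↱ → ↓│ │
│ └─┐ ╵ │ ┌─┘ ┌─┐ │ │
│↳ ↓│   │ │↱ ↑│ │↓│ │
│ ╷ └───┘ ╵ ┌─┘ ╵ ╵ │
│ │↳ → → → ↑│    ↳ B│
└─┴─────────┴───────┘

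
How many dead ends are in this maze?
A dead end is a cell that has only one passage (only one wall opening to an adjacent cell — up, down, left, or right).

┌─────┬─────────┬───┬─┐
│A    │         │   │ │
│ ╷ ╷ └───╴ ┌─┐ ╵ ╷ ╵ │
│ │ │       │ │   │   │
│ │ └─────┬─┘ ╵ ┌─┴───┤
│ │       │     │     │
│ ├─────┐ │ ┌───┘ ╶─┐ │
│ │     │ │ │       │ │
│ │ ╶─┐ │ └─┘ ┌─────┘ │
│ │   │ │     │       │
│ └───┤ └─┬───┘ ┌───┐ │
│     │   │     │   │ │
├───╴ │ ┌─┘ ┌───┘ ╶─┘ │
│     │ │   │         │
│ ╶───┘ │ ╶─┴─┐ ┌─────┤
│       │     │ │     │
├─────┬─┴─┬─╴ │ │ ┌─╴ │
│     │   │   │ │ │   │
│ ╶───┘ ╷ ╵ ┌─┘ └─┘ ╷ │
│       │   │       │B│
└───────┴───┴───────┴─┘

Checking each cell for number of passages:

Dead ends found at positions:
  (0, 3)
  (0, 10)
  (1, 6)
  (3, 5)
  (3, 9)
  (4, 2)
  (5, 4)
  (5, 9)
  (6, 6)
  (8, 2)
  (8, 8)
  (9, 6)
  (9, 10)
Total dead ends: 13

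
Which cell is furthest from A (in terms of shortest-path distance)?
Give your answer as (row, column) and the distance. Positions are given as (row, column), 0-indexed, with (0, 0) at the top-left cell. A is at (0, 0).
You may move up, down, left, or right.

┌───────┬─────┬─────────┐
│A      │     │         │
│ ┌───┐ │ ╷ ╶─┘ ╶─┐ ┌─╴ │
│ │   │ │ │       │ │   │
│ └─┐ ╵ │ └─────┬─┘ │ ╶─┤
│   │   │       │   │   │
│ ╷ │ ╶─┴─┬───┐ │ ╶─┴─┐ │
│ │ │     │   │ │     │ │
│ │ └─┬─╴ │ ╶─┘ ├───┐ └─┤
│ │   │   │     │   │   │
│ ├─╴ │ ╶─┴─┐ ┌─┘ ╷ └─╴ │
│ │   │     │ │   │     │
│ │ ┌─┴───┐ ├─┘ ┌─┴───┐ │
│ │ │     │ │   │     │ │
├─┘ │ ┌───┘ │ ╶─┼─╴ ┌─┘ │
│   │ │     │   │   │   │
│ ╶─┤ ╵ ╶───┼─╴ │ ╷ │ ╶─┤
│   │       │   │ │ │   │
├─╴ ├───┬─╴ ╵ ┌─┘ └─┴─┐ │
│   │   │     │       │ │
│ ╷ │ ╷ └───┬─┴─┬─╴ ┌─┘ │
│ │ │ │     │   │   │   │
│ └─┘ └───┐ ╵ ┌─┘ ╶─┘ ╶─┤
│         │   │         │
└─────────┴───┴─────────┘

Computing BFS distances from A to all cells:
Furthest cell: (3, 6)
Distance: 63 steps

Path from A to the furthest cell:

┌───────┬─────┬─────────┐
│A → → ↓│↓ ↰  │↓ ← ↰    │
│ ┌───┐ │ ╷ ╶─┘ ╶─┐ ┌─╴ │
│ │   │↓│↓│↑ ← ↲  │↑│   │
│ └─┐ ╵ │ └─────┬─┘ │ ╶─┤
│   │↓ ↲│↳ → → ↓│↱ ↑│   │
│ ╷ │ ╶─┴─┬───┐ │ ╶─┴─┐ │
│ │ │↳ → ↓│↱ B│↓│↑ ← ↰│ │
│ │ └─┬─╴ │ ╶─┘ ├───┐ └─┤
│ │   │↓ ↲│↑ ← ↲│↱ ↓│↑ ↰│
│ ├─╴ │ ╶─┴─┐ ┌─┘ ╷ └─╴ │
│ │   │↳ → ↓│ │↱ ↑│↳ → ↑│
│ │ ┌─┴───┐ ├─┘ ┌─┴───┐ │
│ │ │     │↓│↱ ↑│     │ │
├─┘ │ ┌───┘ │ ╶─┼─╴ ┌─┘ │
│   │ │↓ ← ↲│↑ ↰│   │   │
│ ╶─┤ ╵ ╶───┼─╴ │ ╷ │ ╶─┤
│   │  ↳ → ↓│↱ ↑│ │ │   │
├─╴ ├───┬─╴ ╵ ┌─┘ └─┴─┐ │
│   │   │  ↳ ↑│       │ │
│ ╷ │ ╷ └───┬─┴─┬─╴ ┌─┘ │
│ │ │ │     │   │   │   │
│ └─┘ └───┐ ╵ ┌─┘ ╶─┘ ╶─┤
│         │   │         │
└─────────┴───┴─────────┘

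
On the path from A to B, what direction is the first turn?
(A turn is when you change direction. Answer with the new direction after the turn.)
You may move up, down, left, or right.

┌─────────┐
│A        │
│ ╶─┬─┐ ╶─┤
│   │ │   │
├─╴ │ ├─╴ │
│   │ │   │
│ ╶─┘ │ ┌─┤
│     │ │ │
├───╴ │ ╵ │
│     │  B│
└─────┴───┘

Directions: right, right, right, down, right, down, left, down, down, right
First turn direction: down

Solution:

┌─────────┐
│A → → ↓  │
│ ╶─┬─┐ ╶─┤
│   │ │↳ ↓│
├─╴ │ ├─╴ │
│   │ │↓ ↲│
│ ╶─┘ │ ┌─┤
│     │↓│ │
├───╴ │ ╵ │
│     │↳ B│
└─────┴───┘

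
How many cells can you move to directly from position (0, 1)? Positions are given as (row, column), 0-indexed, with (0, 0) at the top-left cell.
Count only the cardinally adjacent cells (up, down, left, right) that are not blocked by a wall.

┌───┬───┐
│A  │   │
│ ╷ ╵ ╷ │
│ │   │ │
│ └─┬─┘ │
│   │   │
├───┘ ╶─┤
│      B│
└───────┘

Checking passable neighbors of (0, 1):
Neighbors: (1, 1), (0, 0)
Count: 2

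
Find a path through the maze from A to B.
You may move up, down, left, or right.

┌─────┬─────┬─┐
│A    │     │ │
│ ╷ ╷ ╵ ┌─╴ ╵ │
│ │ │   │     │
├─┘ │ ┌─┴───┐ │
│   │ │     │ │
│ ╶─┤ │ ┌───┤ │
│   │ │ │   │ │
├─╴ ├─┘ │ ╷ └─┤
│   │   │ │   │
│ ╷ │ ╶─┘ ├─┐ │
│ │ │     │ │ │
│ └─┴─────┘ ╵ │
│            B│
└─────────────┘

Finding the shortest path through the maze:
Path length: 16 steps
Directions: right → down → down → left → down → right → down → left → down → down → right → right → right → right → right → right

Solution:

┌─────┬─────┬─┐
│A ↓  │     │ │
│ ╷ ╷ ╵ ┌─╴ ╵ │
│ │↓│   │     │
├─┘ │ ┌─┴───┐ │
│↓ ↲│ │     │ │
│ ╶─┤ │ ┌───┤ │
│↳ ↓│ │ │   │ │
├─╴ ├─┘ │ ╷ └─┤
│↓ ↲│   │ │   │
│ ╷ │ ╶─┘ ├─┐ │
│↓│ │     │ │ │
│ └─┴─────┘ ╵ │
│↳ → → → → → B│
└─────────────┘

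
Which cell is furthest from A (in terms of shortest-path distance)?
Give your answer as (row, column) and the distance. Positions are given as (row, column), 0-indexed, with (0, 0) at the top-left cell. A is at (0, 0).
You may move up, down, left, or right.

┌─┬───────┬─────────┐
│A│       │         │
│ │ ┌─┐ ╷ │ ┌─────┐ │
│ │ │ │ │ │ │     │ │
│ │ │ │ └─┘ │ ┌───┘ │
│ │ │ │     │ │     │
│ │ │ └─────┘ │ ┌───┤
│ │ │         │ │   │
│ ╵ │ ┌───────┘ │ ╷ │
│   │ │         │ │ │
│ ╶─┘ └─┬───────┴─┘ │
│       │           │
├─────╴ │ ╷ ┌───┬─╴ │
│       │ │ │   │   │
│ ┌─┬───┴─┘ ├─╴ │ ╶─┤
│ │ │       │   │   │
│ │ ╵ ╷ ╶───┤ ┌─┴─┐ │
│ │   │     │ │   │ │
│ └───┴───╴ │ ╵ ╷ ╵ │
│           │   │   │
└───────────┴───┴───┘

Computing BFS distances from A to all cells:
Furthest cell: (6, 6)
Distance: 48 steps

Path from A to the furthest cell:

┌─┬───────┬─────────┐
│A│       │         │
│ │ ┌─┐ ╷ │ ┌─────┐ │
│↓│ │ │ │ │ │     │ │
│ │ │ │ └─┘ │ ┌───┘ │
│↓│ │ │     │ │     │
│ │ │ └─────┘ │ ┌───┤
│↓│ │         │ │   │
│ ╵ │ ┌───────┘ │ ╷ │
│↓  │ │         │ │ │
│ ╶─┘ └─┬───────┴─┘ │
│↳ → → ↓│  ↱ → → → ↓│
├─────╴ │ ╷ ┌───┬─╴ │
│↓ ← ← ↲│ │↑│B ↰│↓ ↲│
│ ┌─┬───┴─┘ ├─╴ │ ╶─┤
│↓│ │  ↱ → ↑│↱ ↑│↳ ↓│
│ │ ╵ ╷ ╶───┤ ┌─┴─┐ │
│↓│   │↑ ← ↰│↑│↓ ↰│↓│
│ └───┴───╴ │ ╵ ╷ ╵ │
│↳ → → → → ↑│↑ ↲│↑ ↲│
└───────────┴───┴───┘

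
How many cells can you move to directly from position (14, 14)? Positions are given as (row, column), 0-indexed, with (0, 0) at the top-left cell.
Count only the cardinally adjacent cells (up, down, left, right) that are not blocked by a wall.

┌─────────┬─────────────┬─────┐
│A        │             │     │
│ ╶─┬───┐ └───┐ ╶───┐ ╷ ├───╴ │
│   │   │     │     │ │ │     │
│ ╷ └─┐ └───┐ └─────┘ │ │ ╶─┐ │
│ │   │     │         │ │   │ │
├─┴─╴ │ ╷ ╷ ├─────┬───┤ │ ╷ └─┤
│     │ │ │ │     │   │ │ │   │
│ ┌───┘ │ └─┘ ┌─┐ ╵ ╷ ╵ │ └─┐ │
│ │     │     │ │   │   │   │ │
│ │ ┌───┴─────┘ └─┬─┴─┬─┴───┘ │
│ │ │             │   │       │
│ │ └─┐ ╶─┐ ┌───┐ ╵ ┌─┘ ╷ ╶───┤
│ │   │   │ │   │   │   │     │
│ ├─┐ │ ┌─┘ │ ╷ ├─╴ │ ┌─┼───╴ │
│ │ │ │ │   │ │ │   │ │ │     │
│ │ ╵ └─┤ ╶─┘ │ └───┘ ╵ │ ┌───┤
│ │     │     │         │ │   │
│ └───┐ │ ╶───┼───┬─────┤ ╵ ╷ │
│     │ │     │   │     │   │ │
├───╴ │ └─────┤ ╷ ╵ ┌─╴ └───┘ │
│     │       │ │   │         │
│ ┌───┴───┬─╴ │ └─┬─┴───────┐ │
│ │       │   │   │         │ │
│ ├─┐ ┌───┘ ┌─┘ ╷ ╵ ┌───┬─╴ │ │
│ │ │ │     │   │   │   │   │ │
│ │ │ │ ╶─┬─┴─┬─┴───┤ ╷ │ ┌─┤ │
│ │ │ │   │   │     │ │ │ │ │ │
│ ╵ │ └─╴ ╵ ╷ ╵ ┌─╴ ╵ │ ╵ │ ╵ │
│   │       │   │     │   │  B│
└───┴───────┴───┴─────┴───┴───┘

Checking passable neighbors of (14, 14):
Neighbors: (13, 14), (14, 13)
Count: 2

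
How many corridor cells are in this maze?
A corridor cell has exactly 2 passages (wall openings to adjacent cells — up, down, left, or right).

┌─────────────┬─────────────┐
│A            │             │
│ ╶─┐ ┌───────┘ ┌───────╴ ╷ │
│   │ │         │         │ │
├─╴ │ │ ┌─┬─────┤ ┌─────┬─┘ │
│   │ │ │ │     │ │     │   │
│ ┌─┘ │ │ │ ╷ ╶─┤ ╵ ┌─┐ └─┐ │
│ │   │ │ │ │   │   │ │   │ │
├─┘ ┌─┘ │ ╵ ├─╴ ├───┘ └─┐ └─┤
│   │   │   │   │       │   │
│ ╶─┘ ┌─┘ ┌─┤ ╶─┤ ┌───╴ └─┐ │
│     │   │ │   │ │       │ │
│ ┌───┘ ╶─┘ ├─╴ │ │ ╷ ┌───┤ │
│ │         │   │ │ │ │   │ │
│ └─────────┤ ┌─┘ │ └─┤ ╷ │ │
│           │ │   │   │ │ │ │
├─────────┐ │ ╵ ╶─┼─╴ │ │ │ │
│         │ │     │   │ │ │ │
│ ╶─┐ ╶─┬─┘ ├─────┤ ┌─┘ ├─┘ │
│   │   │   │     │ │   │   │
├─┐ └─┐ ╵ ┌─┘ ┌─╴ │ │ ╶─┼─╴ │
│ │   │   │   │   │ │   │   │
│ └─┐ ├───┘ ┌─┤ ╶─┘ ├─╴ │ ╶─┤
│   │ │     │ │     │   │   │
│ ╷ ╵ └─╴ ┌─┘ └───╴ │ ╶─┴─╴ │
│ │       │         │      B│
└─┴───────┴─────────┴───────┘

Counting cells with exactly 2 passages:
Total corridor cells: 144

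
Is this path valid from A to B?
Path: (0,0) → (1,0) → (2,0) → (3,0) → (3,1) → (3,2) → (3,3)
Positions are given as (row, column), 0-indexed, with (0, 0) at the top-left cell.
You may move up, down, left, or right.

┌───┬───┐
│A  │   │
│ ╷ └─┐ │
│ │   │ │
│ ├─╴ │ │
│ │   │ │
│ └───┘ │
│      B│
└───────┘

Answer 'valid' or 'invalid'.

Checking path validity:
Result: All consecutive moves are passable.

valid

Correct solution:

┌───┬───┐
│A  │   │
│ ╷ └─┐ │
│↓│   │ │
│ ├─╴ │ │
│↓│   │ │
│ └───┘ │
│↳ → → B│
└───────┘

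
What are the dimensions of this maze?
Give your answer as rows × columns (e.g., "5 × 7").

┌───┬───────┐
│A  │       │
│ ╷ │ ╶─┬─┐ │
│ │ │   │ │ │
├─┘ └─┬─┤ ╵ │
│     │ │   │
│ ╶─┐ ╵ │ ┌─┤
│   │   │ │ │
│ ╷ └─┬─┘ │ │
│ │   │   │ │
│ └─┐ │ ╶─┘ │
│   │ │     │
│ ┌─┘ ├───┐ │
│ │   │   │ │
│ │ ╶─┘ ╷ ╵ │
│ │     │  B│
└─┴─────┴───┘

Counting the maze dimensions:
Rows (vertical): 8
Columns (horizontal): 6
Dimensions: 8 × 6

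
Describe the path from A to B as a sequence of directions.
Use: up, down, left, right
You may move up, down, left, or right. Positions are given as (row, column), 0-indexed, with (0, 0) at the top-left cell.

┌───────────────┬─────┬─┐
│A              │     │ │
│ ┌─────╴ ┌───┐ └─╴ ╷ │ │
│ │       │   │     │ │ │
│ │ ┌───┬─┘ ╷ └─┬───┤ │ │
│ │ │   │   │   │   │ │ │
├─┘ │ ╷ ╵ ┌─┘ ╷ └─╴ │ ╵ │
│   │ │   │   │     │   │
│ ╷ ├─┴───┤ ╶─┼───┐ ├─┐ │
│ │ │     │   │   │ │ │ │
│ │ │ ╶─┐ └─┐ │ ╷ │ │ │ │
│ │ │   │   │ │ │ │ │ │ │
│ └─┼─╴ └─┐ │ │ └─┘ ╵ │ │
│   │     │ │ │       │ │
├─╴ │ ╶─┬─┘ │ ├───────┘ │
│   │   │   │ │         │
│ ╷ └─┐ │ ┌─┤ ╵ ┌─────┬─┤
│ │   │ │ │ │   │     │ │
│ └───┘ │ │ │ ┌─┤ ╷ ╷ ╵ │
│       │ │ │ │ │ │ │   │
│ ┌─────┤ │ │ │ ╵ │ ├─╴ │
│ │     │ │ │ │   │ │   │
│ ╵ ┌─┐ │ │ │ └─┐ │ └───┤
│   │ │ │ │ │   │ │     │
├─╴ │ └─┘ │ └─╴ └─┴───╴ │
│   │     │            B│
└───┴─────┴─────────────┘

Finding the path and converting it to directions:
Path through cells: (0,0) → (0,1) → (0,2) → (0,3) → (0,4) → (0,5) → (0,6) → (0,7) → (1,7) → (1,8) → (1,9) → (0,9) → (0,10) → (1,10) → (2,10) → (3,10) → (3,11) → (4,11) → (5,11) → (6,11) → (7,11) → (7,10) → (7,9) → (7,8) → (7,7) → (8,7) → (8,6) → (9,6) → (10,6) → (11,6) → (11,7) → (12,7) → (12,8) → (12,9) → (12,10) → (12,11)
Directions: right, right, right, right, right, right, right, down, right, right, up, right, down, down, down, right, down, down, down, down, left, left, left, left, down, left, down, down, down, right, down, right, right, right, right

Solution:

┌───────────────┬─────┬─┐
│A → → → → → → ↓│  ↱ ↓│ │
│ ┌─────╴ ┌───┐ └─╴ ╷ │ │
│ │       │   │↳ → ↑│↓│ │
│ │ ┌───┬─┘ ╷ └─┬───┤ │ │
│ │ │   │   │   │   │↓│ │
├─┘ │ ╷ ╵ ┌─┘ ╷ └─╴ │ ╵ │
│   │ │   │   │     │↳ ↓│
│ ╷ ├─┴───┤ ╶─┼───┐ ├─┐ │
│ │ │     │   │   │ │ │↓│
│ │ │ ╶─┐ └─┐ │ ╷ │ │ │ │
│ │ │   │   │ │ │ │ │ │↓│
│ └─┼─╴ └─┐ │ │ └─┘ ╵ │ │
│   │     │ │ │       │↓│
├─╴ │ ╶─┬─┘ │ ├───────┘ │
│   │   │   │ │↓ ← ← ← ↲│
│ ╷ └─┐ │ ┌─┤ ╵ ┌─────┬─┤
│ │   │ │ │ │↓ ↲│     │ │
│ └───┘ │ │ │ ┌─┤ ╷ ╷ ╵ │
│       │ │ │↓│ │ │ │   │
│ ┌─────┤ │ │ │ ╵ │ ├─╴ │
│ │     │ │ │↓│   │ │   │
│ ╵ ┌─┐ │ │ │ └─┐ │ └───┤
│   │ │ │ │ │↳ ↓│ │     │
├─╴ │ └─┘ │ └─╴ └─┴───╴ │
│   │     │    ↳ → → → B│
└───┴─────┴─────────────┘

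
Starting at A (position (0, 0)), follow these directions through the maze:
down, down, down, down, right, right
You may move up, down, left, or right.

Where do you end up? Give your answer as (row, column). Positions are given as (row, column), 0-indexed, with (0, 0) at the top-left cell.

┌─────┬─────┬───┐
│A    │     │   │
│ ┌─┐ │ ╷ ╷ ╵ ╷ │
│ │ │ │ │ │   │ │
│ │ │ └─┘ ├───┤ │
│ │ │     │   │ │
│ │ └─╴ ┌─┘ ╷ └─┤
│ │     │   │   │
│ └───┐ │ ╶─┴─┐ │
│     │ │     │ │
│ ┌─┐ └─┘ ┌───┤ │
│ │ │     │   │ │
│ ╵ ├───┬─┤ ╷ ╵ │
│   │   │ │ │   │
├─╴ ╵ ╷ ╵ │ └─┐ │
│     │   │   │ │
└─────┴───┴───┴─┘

Following directions step by step:
Start: (0, 0)
  down: (0, 0) → (1, 0)
  down: (1, 0) → (2, 0)
  down: (2, 0) → (3, 0)
  down: (3, 0) → (4, 0)
  right: (4, 0) → (4, 1)
  right: (4, 1) → (4, 2)
Final position: (4, 2)

Path taken:

┌─────┬─────┬───┐
│A    │     │   │
│ ┌─┐ │ ╷ ╷ ╵ ╷ │
│↓│ │ │ │ │   │ │
│ │ │ └─┘ ├───┤ │
│↓│ │     │   │ │
│ │ └─╴ ┌─┘ ╷ └─┤
│↓│     │   │   │
│ └───┐ │ ╶─┴─┐ │
│↳ → B│ │     │ │
│ ┌─┐ └─┘ ┌───┤ │
│ │ │     │   │ │
│ ╵ ├───┬─┤ ╷ ╵ │
│   │   │ │ │   │
├─╴ ╵ ╷ ╵ │ └─┐ │
│     │   │   │ │
└─────┴───┴───┴─┘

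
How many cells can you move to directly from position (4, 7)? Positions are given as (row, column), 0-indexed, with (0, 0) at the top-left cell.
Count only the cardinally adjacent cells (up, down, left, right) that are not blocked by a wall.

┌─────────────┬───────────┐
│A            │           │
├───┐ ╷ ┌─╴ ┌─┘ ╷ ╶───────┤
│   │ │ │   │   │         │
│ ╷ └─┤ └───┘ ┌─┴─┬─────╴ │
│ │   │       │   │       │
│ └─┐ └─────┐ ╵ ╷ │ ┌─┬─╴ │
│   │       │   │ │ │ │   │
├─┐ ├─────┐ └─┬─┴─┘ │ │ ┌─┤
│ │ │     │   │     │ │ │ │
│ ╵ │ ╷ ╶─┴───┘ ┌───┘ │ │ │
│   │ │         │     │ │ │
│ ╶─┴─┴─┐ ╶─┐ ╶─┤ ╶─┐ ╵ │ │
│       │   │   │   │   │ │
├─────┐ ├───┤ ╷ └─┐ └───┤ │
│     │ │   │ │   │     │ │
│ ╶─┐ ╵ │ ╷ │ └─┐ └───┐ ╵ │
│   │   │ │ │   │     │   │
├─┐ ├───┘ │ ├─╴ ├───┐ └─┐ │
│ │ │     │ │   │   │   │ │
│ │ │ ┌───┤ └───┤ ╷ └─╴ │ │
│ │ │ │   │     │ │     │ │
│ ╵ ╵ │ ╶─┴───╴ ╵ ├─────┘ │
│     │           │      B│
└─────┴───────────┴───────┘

Checking passable neighbors of (4, 7):
Neighbors: (5, 7), (4, 8)
Count: 2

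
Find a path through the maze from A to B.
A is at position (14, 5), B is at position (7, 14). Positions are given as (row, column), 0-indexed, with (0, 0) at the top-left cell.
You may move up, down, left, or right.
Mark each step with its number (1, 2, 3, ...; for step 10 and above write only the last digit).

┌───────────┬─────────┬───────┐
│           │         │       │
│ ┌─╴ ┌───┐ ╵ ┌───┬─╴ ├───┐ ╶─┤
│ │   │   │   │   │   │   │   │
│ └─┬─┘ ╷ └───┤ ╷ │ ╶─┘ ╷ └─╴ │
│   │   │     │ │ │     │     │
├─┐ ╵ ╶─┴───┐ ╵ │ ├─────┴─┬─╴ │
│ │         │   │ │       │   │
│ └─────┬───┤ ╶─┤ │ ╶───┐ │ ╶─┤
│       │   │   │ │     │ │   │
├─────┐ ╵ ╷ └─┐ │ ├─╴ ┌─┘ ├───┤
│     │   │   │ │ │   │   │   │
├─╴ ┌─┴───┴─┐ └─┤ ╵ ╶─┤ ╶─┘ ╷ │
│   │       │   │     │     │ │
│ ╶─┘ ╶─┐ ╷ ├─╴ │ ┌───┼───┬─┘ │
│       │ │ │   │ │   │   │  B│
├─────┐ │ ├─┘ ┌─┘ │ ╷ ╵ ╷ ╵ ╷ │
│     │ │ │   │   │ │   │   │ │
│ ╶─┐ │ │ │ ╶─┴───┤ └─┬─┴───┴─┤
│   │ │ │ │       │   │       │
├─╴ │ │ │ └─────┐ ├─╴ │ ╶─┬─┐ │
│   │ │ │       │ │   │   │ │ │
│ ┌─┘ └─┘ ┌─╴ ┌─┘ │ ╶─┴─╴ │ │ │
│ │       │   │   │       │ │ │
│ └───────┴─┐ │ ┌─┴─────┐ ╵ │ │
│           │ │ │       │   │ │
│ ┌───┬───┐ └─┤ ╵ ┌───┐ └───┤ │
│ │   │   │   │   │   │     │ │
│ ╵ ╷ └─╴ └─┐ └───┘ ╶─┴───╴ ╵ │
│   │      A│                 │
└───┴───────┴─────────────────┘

Finding the shortest path from (14, 5) to (7, 14):
Path length: 54 steps
Directions: left → left → left → up → left → down → left → up → up → right → right → right → right → right → down → right → down → right → right → right → right → right → right → right → right → up → up → up → up → up → left → left → left → down → right → down → left → left → left → up → right → up → left → up → up → right → down → right → up → right → down → right → up → right

Solution:

┌───────────┬─────────┬───────┐
│           │         │       │
│ ┌─╴ ┌───┐ ╵ ┌───┬─╴ ├───┐ ╶─┤
│ │   │   │   │   │   │   │   │
│ └─┬─┘ ╷ └───┤ ╷ │ ╶─┘ ╷ └─╴ │
│   │   │     │ │ │     │     │
├─┐ ╵ ╶─┴───┐ ╵ │ ├─────┴─┬─╴ │
│ │         │   │ │       │   │
│ └─────┬───┤ ╶─┤ │ ╶───┐ │ ╶─┤
│       │   │   │ │     │ │   │
├─────┐ ╵ ╷ └─┐ │ ├─╴ ┌─┘ ├───┤
│     │   │   │ │ │   │   │   │
├─╴ ┌─┴───┴─┐ └─┤ ╵ ╶─┤ ╶─┘ ╷ │
│   │       │   │     │     │ │
│ ╶─┘ ╶─┐ ╷ ├─╴ │ ┌───┼───┬─┘ │
│       │ │ │   │ │5 6│9 0│3 B│
├─────┐ │ ├─┘ ┌─┘ │ ╷ ╵ ╷ ╵ ╷ │
│     │ │ │   │   │4│7 8│1 2│ │
│ ╶─┐ │ │ │ ╶─┴───┤ └─┬─┴───┴─┤
│   │ │ │ │       │3 2│3 2 1 0│
├─╴ │ │ │ └─────┐ ├─╴ │ ╶─┬─┐ │
│   │ │ │       │ │0 1│4 5│ │9│
│ ┌─┘ └─┘ ┌─╴ ┌─┘ │ ╶─┴─╴ │ │ │
│ │       │   │   │9 8 7 6│ │8│
│ └───────┴─┐ │ ┌─┴─────┐ ╵ │ │
│9 0 1 2 3 4│ │ │       │   │7│
│ ┌───┬───┐ └─┤ ╵ ┌───┐ └───┤ │
│8│5 4│   │5 6│   │   │     │6│
│ ╵ ╷ └─╴ └─┐ └───┘ ╶─┴───╴ ╵ │
│7 6│3 2 1 A│7 8 9 0 1 2 3 4 5│
└───┴───────┴─────────────────┘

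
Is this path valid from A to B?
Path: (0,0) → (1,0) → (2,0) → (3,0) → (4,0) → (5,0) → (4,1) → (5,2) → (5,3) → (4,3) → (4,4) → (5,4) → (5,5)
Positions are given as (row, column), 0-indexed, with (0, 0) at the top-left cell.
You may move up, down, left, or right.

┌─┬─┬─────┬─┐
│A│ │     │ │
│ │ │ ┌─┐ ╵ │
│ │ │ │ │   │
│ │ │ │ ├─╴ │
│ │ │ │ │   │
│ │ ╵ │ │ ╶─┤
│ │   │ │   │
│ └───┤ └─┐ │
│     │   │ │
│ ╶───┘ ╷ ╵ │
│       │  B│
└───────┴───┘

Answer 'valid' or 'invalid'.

Checking path validity:
Result: Invalid move at step 6: cannot move from (5, 0) to (4, 1).

invalid

Correct solution:

┌─┬─┬─────┬─┐
│A│ │     │ │
│ │ │ ┌─┐ ╵ │
│↓│ │ │ │   │
│ │ │ │ ├─╴ │
│↓│ │ │ │   │
│ │ ╵ │ │ ╶─┤
│↓│   │ │   │
│ └───┤ └─┐ │
│↓    │↱ ↓│ │
│ ╶───┘ ╷ ╵ │
│↳ → → ↑│↳ B│
└───────┴───┘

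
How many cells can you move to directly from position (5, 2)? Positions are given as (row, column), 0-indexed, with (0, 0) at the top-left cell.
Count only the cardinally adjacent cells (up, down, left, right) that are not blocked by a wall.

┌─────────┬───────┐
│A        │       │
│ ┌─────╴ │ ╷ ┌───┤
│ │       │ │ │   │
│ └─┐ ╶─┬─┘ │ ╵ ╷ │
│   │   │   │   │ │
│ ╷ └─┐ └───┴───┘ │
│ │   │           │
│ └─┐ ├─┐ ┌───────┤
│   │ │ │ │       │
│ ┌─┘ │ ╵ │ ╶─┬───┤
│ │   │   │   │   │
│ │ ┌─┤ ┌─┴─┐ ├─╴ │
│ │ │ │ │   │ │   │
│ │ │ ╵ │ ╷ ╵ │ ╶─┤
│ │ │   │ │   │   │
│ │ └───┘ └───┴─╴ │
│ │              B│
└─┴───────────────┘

Checking passable neighbors of (5, 2):
Neighbors: (4, 2), (5, 1)
Count: 2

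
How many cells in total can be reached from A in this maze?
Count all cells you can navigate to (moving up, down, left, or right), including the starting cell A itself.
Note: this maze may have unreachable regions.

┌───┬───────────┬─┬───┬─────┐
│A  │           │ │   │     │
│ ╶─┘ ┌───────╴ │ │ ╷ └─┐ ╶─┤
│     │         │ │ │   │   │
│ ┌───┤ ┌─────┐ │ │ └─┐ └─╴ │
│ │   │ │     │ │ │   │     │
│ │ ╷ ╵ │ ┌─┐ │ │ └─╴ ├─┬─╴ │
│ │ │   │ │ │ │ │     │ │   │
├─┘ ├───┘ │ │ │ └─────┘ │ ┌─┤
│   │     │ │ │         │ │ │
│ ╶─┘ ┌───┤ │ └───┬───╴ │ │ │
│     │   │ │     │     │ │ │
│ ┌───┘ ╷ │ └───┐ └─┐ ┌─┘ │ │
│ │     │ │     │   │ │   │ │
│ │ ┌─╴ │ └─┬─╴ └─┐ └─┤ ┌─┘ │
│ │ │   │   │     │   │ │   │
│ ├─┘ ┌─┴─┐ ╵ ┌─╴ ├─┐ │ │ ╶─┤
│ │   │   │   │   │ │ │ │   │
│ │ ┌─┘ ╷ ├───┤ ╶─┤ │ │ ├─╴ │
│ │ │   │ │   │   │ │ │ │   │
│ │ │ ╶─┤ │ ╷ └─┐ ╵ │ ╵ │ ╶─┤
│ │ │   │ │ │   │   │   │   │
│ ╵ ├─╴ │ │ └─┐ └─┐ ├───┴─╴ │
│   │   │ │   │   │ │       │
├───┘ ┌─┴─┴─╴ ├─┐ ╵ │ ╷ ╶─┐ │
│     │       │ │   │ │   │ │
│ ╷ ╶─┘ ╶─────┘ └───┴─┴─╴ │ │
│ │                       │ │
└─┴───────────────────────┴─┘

Using BFS/flood-fill to find all reachable cells from A:
Maze size: 14 × 14 = 196 total cells
All cells are reachable — the maze is fully connected.
Reachable cells: 196

Reachable region (· marks reachable cells):

┌───┬───────────┬─┬───┬─────┐
│A ·│· · · · · ·│·│· ·│· · ·│
│ ╶─┘ ┌───────╴ │ │ ╷ └─┐ ╶─┤
│· · ·│· · · · ·│·│·│· ·│· ·│
│ ┌───┤ ┌─────┐ │ │ └─┐ └─╴ │
│·│· ·│·│· · ·│·│·│· ·│· · ·│
│ │ ╷ ╵ │ ┌─┐ │ │ └─╴ ├─┬─╴ │
│·│·│· ·│·│·│·│·│· · ·│·│· ·│
├─┘ ├───┘ │ │ │ └─────┘ │ ┌─┤
│· ·│· · ·│·│·│· · · · ·│·│·│
│ ╶─┘ ┌───┤ │ └───┬───╴ │ │ │
│· · ·│· ·│·│· · ·│· · ·│·│·│
│ ┌───┘ ╷ │ └───┐ └─┐ ┌─┘ │ │
│·│· · ·│·│· · ·│· ·│·│· ·│·│
│ │ ┌─╴ │ └─┬─╴ └─┐ └─┤ ┌─┘ │
│·│·│· ·│· ·│· · ·│· ·│·│· ·│
│ ├─┘ ┌─┴─┐ ╵ ┌─╴ ├─┐ │ │ ╶─┤
│·│· ·│· ·│· ·│· ·│·│·│·│· ·│
│ │ ┌─┘ ╷ ├───┤ ╶─┤ │ │ ├─╴ │
│·│·│· ·│·│· ·│· ·│·│·│·│· ·│
│ │ │ ╶─┤ │ ╷ └─┐ ╵ │ ╵ │ ╶─┤
│·│·│· ·│·│·│· ·│· ·│· ·│· ·│
│ ╵ ├─╴ │ │ └─┐ └─┐ ├───┴─╴ │
│· ·│· ·│·│· ·│· ·│·│· · · ·│
├───┘ ┌─┴─┴─╴ ├─┐ ╵ │ ╷ ╶─┐ │
│· · ·│· · · ·│·│· ·│·│· ·│·│
│ ╷ ╶─┘ ╶─────┘ └───┴─┴─╴ │ │
│·│· · · · · · · · · · · ·│·│
└─┴───────────────────────┴─┘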